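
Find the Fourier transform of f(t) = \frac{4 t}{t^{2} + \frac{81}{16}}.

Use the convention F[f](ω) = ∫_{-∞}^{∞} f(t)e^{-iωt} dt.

F(ω) = - 4 i \pi e^{- \frac{9 \left|{\omega}\right|}{4}} \operatorname{sign}{\left(\omega \right)}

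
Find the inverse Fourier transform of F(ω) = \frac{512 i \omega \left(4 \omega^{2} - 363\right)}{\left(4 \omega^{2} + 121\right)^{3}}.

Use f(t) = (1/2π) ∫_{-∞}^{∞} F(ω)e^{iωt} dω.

f(t) = 8 t e^{- \frac{11 \left|{t}\right|}{2}} \left|{t}\right|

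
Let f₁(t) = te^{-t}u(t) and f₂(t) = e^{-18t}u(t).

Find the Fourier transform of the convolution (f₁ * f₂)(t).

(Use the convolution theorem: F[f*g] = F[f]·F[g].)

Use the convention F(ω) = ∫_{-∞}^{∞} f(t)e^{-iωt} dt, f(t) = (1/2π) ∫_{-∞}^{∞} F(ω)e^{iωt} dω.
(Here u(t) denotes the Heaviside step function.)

F[f₁*f₂](ω) = \frac{1}{\left(i \omega + 1\right)^{2} \left(i \omega + 18\right)}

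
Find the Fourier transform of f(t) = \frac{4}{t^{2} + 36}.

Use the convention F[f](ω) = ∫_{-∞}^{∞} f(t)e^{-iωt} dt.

F(ω) = \frac{2 \pi e^{- 6 \left|{\omega}\right|}}{3}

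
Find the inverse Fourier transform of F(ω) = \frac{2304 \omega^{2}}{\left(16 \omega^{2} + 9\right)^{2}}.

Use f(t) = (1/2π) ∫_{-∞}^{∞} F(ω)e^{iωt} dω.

f(t) = 3 \left(1 - \frac{3 \left|{t}\right|}{4}\right) e^{- \frac{3 \left|{t}\right|}{4}}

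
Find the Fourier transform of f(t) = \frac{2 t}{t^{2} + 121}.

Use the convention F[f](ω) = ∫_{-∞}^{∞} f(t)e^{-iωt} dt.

F(ω) = - 2 i \pi e^{- 11 \left|{\omega}\right|} \operatorname{sign}{\left(\omega \right)}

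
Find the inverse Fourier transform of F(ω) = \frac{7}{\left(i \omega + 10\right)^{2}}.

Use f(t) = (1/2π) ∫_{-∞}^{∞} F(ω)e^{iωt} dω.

f(t) = 7 t e^{- 10 t} u\left(t\right)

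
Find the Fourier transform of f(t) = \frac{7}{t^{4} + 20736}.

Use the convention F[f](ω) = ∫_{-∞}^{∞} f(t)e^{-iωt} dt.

F(ω) = \frac{7 \pi e^{- 6 \sqrt{2} \left|{\omega}\right|} \sin{\left(6 \sqrt{2} \left|{\omega}\right| + \frac{\pi}{4} \right)}}{1728}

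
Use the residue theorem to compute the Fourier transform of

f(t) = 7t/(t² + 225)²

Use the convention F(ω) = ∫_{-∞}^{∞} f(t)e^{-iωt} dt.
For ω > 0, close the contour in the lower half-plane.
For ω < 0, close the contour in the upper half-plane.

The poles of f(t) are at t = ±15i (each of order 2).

Let g(z) = f(z)e^{-iωz}; for large |z| the factor e^{-iωz} decays in the lower half-plane when ω > 0 and in the upper half-plane when ω < 0.

Case ω > 0 (lower half-plane, clockwise contour ⇒ F(ω) = -2πi·ΣRes):
  Res_{z = - 15 i} g(z) = \frac{7 \omega e^{- 15 \omega}}{60} (pole of order 2)
  F(ω) = -2πi·ΣRes = - \frac{7 i \pi \omega e^{- 15 \omega}}{30}

Case ω < 0 (upper half-plane, counterclockwise contour ⇒ F(ω) = +2πi·ΣRes):
  Res_{z = 15 i} g(z) = - \frac{7 \omega e^{15 \omega}}{60} (pole of order 2)
  F(ω) = 2πi·ΣRes = - \frac{7 i \pi \omega e^{15 \omega}}{30}

Both cases combine into a single formula in |ω|:

F(ω) = - \frac{7 i \pi \omega e^{- 15 \left|{\omega}\right|}}{30}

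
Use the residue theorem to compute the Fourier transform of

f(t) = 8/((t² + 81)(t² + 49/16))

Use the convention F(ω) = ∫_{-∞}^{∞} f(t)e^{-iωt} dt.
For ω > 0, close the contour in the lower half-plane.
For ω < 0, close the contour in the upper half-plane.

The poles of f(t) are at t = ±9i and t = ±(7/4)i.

Let g(z) = f(z)e^{-iωz}; for large |z| the factor e^{-iωz} decays in the lower half-plane when ω > 0 and in the upper half-plane when ω < 0.

Case ω > 0 (lower half-plane, clockwise contour ⇒ F(ω) = -2πi·ΣRes):
  Res_{z = - 9 i} g(z) = - \frac{64 i e^{- 9 \omega}}{11223}
  Res_{z = - \frac{7 i}{4}} g(z) = \frac{256 i e^{- \frac{7 \omega}{4}}}{8729}
  F(ω) = -2πi·ΣRes = - \frac{128 \pi e^{- 9 \omega}}{11223} + \frac{512 \pi e^{- \frac{7 \omega}{4}}}{8729}

Case ω < 0 (upper half-plane, counterclockwise contour ⇒ F(ω) = +2πi·ΣRes):
  Res_{z = 9 i} g(z) = \frac{64 i e^{9 \omega}}{11223}
  Res_{z = \frac{7 i}{4}} g(z) = - \frac{256 i e^{\frac{7 \omega}{4}}}{8729}
  F(ω) = 2πi·ΣRes = \frac{128 \pi \left(36 e^{\frac{7 \omega}{4}} - 7 e^{9 \omega}\right)}{78561}

Both cases combine into a single formula in |ω|:

F(ω) = - \frac{128 \pi e^{- 9 \left|{\omega}\right|}}{11223} + \frac{512 \pi e^{- \frac{7 \left|{\omega}\right|}{4}}}{8729}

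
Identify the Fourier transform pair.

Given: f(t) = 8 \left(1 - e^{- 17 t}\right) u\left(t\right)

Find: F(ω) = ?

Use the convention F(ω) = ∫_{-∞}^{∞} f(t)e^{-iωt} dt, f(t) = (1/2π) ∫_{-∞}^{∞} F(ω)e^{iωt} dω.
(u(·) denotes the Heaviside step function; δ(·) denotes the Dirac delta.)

F(ω) = 8 \pi \delta\left(\omega\right) - \frac{136 i}{\omega \left(i \omega + 17\right)}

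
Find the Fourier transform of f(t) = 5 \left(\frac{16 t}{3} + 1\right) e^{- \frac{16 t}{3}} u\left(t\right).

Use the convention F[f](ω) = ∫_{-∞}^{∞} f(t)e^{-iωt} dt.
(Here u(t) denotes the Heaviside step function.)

F(ω) = \frac{15 \left(- 3 i \omega - 32\right)}{9 \omega^{2} - 96 i \omega - 256}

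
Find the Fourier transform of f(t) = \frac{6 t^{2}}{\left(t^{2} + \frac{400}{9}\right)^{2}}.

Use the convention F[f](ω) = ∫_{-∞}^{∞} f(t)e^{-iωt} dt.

F(ω) = \frac{3 \pi \left(3 - 20 \left|{\omega}\right|\right) e^{- \frac{20 \left|{\omega}\right|}{3}}}{20}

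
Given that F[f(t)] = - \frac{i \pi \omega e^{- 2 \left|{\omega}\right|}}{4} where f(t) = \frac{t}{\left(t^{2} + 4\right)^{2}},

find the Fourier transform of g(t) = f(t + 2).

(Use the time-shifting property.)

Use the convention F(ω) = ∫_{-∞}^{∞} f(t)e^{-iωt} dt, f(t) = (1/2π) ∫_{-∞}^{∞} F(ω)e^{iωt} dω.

F[g](ω) = - \frac{i \pi \omega e^{2 i \omega - 2 \left|{\omega}\right|}}{4}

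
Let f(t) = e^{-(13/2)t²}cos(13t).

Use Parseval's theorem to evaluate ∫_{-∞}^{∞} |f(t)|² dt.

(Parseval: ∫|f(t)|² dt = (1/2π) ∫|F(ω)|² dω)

∫|f(t)|² dt = \frac{\sqrt{13} \sqrt{\pi} \left(1 + e^{13}\right)}{26 e^{13}}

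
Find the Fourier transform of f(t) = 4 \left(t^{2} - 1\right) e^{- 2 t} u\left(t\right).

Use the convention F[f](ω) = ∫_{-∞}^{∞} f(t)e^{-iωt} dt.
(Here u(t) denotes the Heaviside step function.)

F(ω) = \frac{4 \left(2 i \omega - \left(i \omega + 2\right)^{3} + 4\right)}{\left(i \omega + 2\right)^{4}}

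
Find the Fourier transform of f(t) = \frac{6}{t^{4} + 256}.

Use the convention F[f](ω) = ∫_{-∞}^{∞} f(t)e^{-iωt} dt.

F(ω) = \frac{3 \pi e^{- 2 \sqrt{2} \left|{\omega}\right|} \sin{\left(2 \sqrt{2} \left|{\omega}\right| + \frac{\pi}{4} \right)}}{32}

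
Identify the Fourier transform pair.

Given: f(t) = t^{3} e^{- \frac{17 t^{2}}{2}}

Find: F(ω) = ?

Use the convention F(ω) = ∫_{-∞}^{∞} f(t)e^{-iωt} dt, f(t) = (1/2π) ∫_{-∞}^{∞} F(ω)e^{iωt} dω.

F(ω) = \frac{\sqrt{34} i \sqrt{\pi} \omega \left(\omega^{2} - 51\right) e^{- \frac{\omega^{2}}{34}}}{83521}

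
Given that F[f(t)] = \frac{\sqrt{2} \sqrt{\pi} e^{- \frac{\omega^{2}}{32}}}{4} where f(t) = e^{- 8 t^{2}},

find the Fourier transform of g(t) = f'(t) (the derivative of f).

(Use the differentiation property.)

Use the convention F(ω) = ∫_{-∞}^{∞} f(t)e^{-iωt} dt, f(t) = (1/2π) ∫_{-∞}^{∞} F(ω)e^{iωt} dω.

F[g](ω) = \frac{\sqrt{2} i \sqrt{\pi} \omega e^{- \frac{\omega^{2}}{32}}}{4}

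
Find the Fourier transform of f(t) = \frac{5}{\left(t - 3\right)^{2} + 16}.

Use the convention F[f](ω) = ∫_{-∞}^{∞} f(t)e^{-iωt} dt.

F(ω) = \frac{5 \pi e^{- 3 i \omega - 4 \left|{\omega}\right|}}{4}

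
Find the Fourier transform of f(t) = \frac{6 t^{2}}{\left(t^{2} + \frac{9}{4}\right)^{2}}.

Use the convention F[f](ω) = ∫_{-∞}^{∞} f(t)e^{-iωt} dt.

F(ω) = \pi \left(2 - 3 \left|{\omega}\right|\right) e^{- \frac{3 \left|{\omega}\right|}{2}}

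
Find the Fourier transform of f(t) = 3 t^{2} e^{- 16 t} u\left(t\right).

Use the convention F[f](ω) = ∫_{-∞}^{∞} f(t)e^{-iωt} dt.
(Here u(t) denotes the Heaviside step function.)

F(ω) = \frac{6}{\left(i \omega + 16\right)^{3}}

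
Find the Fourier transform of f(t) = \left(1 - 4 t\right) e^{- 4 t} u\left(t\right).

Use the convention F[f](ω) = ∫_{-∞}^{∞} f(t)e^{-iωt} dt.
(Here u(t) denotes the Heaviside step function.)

F(ω) = \frac{i \omega}{- \omega^{2} + 8 i \omega + 16}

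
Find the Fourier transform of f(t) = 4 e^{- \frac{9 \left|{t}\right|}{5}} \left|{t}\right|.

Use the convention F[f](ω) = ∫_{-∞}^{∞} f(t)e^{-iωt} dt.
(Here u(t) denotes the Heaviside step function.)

F(ω) = \frac{200 \left(81 - 25 \omega^{2}\right)}{\left(25 \omega^{2} + 81\right)^{2}}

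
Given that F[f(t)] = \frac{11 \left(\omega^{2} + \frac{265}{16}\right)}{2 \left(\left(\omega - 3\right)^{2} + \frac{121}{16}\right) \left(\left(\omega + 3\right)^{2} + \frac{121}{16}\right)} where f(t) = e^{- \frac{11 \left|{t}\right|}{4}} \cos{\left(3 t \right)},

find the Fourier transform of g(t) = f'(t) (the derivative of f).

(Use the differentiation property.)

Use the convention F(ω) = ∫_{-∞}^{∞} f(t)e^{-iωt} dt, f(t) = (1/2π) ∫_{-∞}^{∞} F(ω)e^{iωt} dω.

F[g](ω) = \frac{88 i \omega \left(16 \omega^{2} + 265\right)}{256 \omega^{4} - 736 \omega^{2} + 70225}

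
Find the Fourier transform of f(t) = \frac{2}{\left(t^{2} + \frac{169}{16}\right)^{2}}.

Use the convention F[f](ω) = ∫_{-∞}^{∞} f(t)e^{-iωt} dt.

F(ω) = \frac{16 \pi \left(13 \left|{\omega}\right| + 4\right) e^{- \frac{13 \left|{\omega}\right|}{4}}}{2197}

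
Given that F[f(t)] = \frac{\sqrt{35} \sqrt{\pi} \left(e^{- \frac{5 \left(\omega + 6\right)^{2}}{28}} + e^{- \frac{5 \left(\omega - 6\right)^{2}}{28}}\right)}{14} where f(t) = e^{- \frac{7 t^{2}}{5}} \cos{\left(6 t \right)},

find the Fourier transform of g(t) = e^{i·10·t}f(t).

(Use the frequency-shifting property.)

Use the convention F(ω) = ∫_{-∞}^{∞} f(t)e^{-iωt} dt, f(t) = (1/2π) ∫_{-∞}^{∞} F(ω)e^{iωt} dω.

F[g](ω) = \frac{\sqrt{35} \sqrt{\pi} \left(e^{\frac{30 \omega}{7}} + e^{\frac{300}{7}}\right) e^{- \frac{5 \omega^{2}}{28} + \frac{10 \omega}{7} - \frac{320}{7}}}{14}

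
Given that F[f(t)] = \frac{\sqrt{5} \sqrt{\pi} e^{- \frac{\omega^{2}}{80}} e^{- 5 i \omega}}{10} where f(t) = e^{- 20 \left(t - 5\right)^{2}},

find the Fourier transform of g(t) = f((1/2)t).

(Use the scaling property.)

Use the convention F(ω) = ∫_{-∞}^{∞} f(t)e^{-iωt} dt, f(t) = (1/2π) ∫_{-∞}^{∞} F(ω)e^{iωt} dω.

F[g](ω) = \frac{\sqrt{5} \sqrt{\pi} e^{- \frac{\omega \left(\omega + 200 i\right)}{20}}}{5}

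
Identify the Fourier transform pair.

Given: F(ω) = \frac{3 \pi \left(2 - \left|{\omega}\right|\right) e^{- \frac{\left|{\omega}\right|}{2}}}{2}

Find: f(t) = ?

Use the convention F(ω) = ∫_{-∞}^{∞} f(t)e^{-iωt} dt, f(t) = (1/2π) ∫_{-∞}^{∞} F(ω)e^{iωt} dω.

f(t) = \frac{3 t^{2}}{\left(t^{2} + \frac{1}{4}\right)^{2}}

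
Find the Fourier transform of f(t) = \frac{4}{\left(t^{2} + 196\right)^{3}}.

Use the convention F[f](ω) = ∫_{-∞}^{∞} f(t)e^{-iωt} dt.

F(ω) = \frac{\pi \left(196 \omega^{2} + 42 \left|{\omega}\right| + 3\right) e^{- 14 \left|{\omega}\right|}}{1075648}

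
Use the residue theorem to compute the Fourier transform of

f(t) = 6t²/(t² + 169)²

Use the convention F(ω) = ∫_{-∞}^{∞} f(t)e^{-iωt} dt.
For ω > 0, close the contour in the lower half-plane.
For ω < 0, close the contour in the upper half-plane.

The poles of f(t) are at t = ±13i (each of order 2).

Let g(z) = f(z)e^{-iωz}; for large |z| the factor e^{-iωz} decays in the lower half-plane when ω > 0 and in the upper half-plane when ω < 0.

Case ω > 0 (lower half-plane, clockwise contour ⇒ F(ω) = -2πi·ΣRes):
  Res_{z = - 13 i} g(z) = \frac{3 i \left(1 - 13 \omega\right) e^{- 13 \omega}}{26} (pole of order 2)
  F(ω) = -2πi·ΣRes = \frac{3 \pi \left(1 - 13 \omega\right) e^{- 13 \omega}}{13}

Case ω < 0 (upper half-plane, counterclockwise contour ⇒ F(ω) = +2πi·ΣRes):
  Res_{z = 13 i} g(z) = \frac{3 i \left(- 13 \omega - 1\right) e^{13 \omega}}{26} (pole of order 2)
  F(ω) = 2πi·ΣRes = \frac{3 \pi \left(13 \omega + 1\right) e^{13 \omega}}{13}

Both cases combine into a single formula in |ω|:

F(ω) = \frac{3 \pi \left(1 - 13 \left|{\omega}\right|\right) e^{- 13 \left|{\omega}\right|}}{13}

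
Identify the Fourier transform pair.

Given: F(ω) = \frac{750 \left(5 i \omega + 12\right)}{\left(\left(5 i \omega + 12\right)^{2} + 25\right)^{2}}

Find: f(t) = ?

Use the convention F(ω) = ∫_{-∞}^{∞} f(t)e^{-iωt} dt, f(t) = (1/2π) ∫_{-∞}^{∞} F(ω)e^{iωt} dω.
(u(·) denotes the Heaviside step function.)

f(t) = 3 t e^{- \frac{12 t}{5}} \sin{\left(t \right)} u\left(t\right)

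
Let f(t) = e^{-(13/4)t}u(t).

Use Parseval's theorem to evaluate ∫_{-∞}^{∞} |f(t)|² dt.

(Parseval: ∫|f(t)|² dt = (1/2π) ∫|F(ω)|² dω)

∫|f(t)|² dt = \frac{2}{13}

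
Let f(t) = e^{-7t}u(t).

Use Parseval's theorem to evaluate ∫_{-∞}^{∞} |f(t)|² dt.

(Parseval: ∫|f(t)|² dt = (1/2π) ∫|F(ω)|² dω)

∫|f(t)|² dt = \frac{1}{14}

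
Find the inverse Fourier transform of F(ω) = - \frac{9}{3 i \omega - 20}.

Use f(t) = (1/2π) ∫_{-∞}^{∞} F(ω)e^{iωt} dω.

f(t) = 3 e^{\frac{20 t}{3}} u\left(- t\right)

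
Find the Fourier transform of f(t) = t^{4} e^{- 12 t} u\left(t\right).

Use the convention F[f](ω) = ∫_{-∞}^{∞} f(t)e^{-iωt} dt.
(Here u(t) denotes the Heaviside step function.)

F(ω) = \frac{24}{\left(i \omega + 12\right)^{5}}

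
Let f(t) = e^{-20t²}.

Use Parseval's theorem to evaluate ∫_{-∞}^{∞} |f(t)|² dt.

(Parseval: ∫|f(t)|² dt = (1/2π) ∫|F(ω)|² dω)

∫|f(t)|² dt = \frac{\sqrt{10} \sqrt{\pi}}{20}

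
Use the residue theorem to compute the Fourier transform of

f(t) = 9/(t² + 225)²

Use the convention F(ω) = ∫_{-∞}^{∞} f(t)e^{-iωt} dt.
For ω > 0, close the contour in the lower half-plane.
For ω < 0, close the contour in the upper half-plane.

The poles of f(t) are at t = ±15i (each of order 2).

Let g(z) = f(z)e^{-iωz}; for large |z| the factor e^{-iωz} decays in the lower half-plane when ω > 0 and in the upper half-plane when ω < 0.

Case ω > 0 (lower half-plane, clockwise contour ⇒ F(ω) = -2πi·ΣRes):
  Res_{z = - 15 i} g(z) = \frac{i \left(15 \omega + 1\right) e^{- 15 \omega}}{1500} (pole of order 2)
  F(ω) = -2πi·ΣRes = \frac{\pi \left(15 \omega + 1\right) e^{- 15 \omega}}{750}

Case ω < 0 (upper half-plane, counterclockwise contour ⇒ F(ω) = +2πi·ΣRes):
  Res_{z = 15 i} g(z) = \frac{i \left(15 \omega - 1\right) e^{15 \omega}}{1500} (pole of order 2)
  F(ω) = 2πi·ΣRes = \frac{\pi \left(1 - 15 \omega\right) e^{15 \omega}}{750}

Both cases combine into a single formula in |ω|:

F(ω) = \frac{\pi \left(15 \left|{\omega}\right| + 1\right) e^{- 15 \left|{\omega}\right|}}{750}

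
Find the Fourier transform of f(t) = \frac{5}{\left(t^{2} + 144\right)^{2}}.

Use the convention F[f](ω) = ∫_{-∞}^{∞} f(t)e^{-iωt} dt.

F(ω) = \frac{5 \pi \left(12 \left|{\omega}\right| + 1\right) e^{- 12 \left|{\omega}\right|}}{3456}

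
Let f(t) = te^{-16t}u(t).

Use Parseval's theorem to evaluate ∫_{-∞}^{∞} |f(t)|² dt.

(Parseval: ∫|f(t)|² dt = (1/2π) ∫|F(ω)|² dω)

∫|f(t)|² dt = \frac{1}{16384}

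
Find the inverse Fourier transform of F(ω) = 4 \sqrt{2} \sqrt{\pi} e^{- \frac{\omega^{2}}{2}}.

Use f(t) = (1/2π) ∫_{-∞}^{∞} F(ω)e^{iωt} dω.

f(t) = 4 e^{- \frac{t^{2}}{2}}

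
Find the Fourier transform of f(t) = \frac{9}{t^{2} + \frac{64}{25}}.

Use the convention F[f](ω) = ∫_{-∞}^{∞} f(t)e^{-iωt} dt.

F(ω) = \frac{45 \pi e^{- \frac{8 \left|{\omega}\right|}{5}}}{8}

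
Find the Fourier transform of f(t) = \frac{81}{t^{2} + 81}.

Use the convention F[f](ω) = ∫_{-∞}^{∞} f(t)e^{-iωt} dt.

F(ω) = 9 \pi e^{- 9 \left|{\omega}\right|}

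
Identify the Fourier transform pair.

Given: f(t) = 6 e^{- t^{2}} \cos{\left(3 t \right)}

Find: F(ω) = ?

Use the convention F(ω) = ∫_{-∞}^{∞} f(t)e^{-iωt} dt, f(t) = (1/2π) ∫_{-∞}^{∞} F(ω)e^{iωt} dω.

F(ω) = 3 \sqrt{\pi} \left(e^{3 \omega} + 1\right) e^{- \frac{\omega^{2}}{4} - \frac{3 \omega}{2} - \frac{9}{4}}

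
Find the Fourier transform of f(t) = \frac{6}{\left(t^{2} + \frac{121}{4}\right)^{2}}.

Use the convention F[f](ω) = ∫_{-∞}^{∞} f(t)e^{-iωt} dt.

F(ω) = \frac{12 \pi \left(11 \left|{\omega}\right| + 2\right) e^{- \frac{11 \left|{\omega}\right|}{2}}}{1331}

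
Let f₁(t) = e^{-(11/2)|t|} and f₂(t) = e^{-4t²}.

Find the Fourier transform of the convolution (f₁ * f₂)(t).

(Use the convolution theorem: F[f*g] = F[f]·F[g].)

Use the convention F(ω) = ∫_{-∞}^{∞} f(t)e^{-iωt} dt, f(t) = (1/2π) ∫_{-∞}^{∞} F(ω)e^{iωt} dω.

F[f₁*f₂](ω) = \frac{22 \sqrt{\pi} e^{- \frac{\omega^{2}}{16}}}{4 \omega^{2} + 121}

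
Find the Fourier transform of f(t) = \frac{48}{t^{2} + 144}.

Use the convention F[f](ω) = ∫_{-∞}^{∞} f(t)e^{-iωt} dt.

F(ω) = 4 \pi e^{- 12 \left|{\omega}\right|}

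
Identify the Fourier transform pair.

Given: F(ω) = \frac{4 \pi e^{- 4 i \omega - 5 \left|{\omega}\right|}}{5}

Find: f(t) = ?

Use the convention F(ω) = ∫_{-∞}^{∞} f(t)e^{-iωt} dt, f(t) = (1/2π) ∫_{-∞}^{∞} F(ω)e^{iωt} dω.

f(t) = \frac{4}{\left(t - 4\right)^{2} + 25}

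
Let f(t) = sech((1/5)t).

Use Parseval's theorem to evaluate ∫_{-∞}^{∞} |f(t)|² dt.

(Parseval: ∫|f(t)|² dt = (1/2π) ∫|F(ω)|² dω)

∫|f(t)|² dt = 10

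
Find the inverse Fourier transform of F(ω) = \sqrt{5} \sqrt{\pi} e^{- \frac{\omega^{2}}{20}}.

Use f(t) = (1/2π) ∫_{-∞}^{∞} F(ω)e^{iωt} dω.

f(t) = 5 e^{- 5 t^{2}}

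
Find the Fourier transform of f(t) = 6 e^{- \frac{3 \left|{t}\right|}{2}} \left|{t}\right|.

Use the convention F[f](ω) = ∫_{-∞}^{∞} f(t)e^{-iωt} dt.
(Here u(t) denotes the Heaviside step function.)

F(ω) = \frac{48 \left(9 - 4 \omega^{2}\right)}{\left(4 \omega^{2} + 9\right)^{2}}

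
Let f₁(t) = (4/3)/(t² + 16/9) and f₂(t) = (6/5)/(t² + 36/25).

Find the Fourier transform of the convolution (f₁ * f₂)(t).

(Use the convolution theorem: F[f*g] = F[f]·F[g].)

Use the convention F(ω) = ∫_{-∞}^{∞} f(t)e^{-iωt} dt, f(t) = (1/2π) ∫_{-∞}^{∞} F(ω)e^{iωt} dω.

F[f₁*f₂](ω) = \pi^{2} e^{- \frac{38 \left|{\omega}\right|}{15}}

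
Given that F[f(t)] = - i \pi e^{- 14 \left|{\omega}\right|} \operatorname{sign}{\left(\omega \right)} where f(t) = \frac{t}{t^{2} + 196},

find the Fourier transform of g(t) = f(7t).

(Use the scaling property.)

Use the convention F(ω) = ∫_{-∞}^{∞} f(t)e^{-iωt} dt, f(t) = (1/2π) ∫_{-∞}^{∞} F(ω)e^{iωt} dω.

F[g](ω) = - \frac{i \pi e^{- 2 \left|{\omega}\right|} \operatorname{sign}{\left(\omega \right)}}{7}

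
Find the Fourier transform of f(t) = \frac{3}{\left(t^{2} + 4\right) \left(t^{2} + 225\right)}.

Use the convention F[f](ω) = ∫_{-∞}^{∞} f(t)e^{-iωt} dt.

F(ω) = \frac{\pi \left(15 e^{13 \left|{\omega}\right|} - 2\right) e^{- 15 \left|{\omega}\right|}}{2210}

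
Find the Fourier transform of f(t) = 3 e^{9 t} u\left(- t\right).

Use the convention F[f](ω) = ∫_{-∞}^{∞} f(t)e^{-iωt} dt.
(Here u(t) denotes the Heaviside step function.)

F(ω) = - \frac{3}{i \omega - 9}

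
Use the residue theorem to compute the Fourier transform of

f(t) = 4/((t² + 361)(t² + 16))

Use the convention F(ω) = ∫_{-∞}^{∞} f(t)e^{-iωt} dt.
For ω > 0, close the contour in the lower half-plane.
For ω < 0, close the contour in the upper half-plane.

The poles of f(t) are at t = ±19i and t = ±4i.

Let g(z) = f(z)e^{-iωz}; for large |z| the factor e^{-iωz} decays in the lower half-plane when ω > 0 and in the upper half-plane when ω < 0.

Case ω > 0 (lower half-plane, clockwise contour ⇒ F(ω) = -2πi·ΣRes):
  Res_{z = - 19 i} g(z) = - \frac{2 i e^{- 19 \omega}}{6555}
  Res_{z = - 4 i} g(z) = \frac{i e^{- 4 \omega}}{690}
  F(ω) = -2πi·ΣRes = \frac{\pi \left(19 e^{15 \omega} - 4\right) e^{- 19 \omega}}{6555}

Case ω < 0 (upper half-plane, counterclockwise contour ⇒ F(ω) = +2πi·ΣRes):
  Res_{z = 19 i} g(z) = \frac{2 i e^{19 \omega}}{6555}
  Res_{z = 4 i} g(z) = - \frac{i e^{4 \omega}}{690}
  F(ω) = 2πi·ΣRes = \frac{\pi \left(19 - 4 e^{15 \omega}\right) e^{4 \omega}}{6555}

Both cases combine into a single formula in |ω|:

F(ω) = \frac{\pi \left(19 e^{15 \left|{\omega}\right|} - 4\right) e^{- 19 \left|{\omega}\right|}}{6555}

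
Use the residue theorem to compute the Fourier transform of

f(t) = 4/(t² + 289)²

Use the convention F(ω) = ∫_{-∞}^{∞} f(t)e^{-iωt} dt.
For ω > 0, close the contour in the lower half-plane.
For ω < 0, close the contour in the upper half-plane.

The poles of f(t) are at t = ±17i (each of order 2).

Let g(z) = f(z)e^{-iωz}; for large |z| the factor e^{-iωz} decays in the lower half-plane when ω > 0 and in the upper half-plane when ω < 0.

Case ω > 0 (lower half-plane, clockwise contour ⇒ F(ω) = -2πi·ΣRes):
  Res_{z = - 17 i} g(z) = \frac{i \left(17 \omega + 1\right) e^{- 17 \omega}}{4913} (pole of order 2)
  F(ω) = -2πi·ΣRes = \frac{2 \pi \left(17 \omega + 1\right) e^{- 17 \omega}}{4913}

Case ω < 0 (upper half-plane, counterclockwise contour ⇒ F(ω) = +2πi·ΣRes):
  Res_{z = 17 i} g(z) = \frac{i \left(17 \omega - 1\right) e^{17 \omega}}{4913} (pole of order 2)
  F(ω) = 2πi·ΣRes = \frac{2 \pi \left(1 - 17 \omega\right) e^{17 \omega}}{4913}

Both cases combine into a single formula in |ω|:

F(ω) = \frac{2 \pi \left(17 \left|{\omega}\right| + 1\right) e^{- 17 \left|{\omega}\right|}}{4913}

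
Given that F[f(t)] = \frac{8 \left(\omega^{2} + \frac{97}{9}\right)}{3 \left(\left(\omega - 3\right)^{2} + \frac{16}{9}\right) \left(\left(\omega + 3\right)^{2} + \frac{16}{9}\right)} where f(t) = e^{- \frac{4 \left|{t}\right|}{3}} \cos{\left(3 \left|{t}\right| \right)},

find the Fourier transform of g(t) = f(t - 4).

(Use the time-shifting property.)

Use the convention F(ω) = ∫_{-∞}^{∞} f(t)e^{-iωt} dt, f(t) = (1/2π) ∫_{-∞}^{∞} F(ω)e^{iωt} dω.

F[g](ω) = \frac{24 \left(9 \omega^{2} + 97\right) e^{- 4 i \omega}}{81 \omega^{4} - 1170 \omega^{2} + 9409}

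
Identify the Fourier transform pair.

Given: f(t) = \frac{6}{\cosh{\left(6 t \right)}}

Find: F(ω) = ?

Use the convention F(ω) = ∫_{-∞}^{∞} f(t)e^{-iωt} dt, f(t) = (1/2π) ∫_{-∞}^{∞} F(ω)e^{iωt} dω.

F(ω) = \frac{\pi}{\cosh{\left(\frac{\pi \omega}{12} \right)}}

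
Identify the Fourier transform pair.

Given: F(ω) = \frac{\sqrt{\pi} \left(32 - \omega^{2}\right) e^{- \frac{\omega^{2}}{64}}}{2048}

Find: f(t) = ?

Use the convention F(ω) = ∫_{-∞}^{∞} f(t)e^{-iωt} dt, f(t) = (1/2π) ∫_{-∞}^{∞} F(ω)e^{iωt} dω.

f(t) = 2 t^{2} e^{- 16 t^{2}}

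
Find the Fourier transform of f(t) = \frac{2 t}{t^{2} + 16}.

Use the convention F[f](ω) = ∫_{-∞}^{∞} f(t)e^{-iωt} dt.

F(ω) = - 2 i \pi e^{- 4 \left|{\omega}\right|} \operatorname{sign}{\left(\omega \right)}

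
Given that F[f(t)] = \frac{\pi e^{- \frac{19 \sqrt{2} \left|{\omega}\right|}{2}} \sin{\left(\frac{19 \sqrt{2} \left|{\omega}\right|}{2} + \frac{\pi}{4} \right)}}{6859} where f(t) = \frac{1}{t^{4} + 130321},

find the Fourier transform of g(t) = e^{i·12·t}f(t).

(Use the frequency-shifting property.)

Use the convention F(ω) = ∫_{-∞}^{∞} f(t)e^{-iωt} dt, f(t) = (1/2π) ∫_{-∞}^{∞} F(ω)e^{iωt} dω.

F[g](ω) = \frac{\pi e^{- \frac{19 \sqrt{2} \left|{\omega - 12}\right|}{2}} \sin{\left(\frac{19 \sqrt{2} \left|{\omega - 12}\right|}{2} + \frac{\pi}{4} \right)}}{6859}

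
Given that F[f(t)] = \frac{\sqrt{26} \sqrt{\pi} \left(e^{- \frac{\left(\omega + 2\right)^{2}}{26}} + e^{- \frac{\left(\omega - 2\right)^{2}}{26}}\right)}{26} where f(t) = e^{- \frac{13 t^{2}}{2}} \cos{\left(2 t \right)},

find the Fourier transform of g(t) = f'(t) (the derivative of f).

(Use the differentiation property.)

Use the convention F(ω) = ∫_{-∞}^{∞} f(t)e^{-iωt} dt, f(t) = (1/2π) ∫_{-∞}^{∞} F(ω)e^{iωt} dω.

F[g](ω) = \frac{\sqrt{26} i \sqrt{\pi} \omega \left(e^{\frac{4 \omega}{13}} + 1\right) e^{- \frac{\omega^{2}}{26} - \frac{2 \omega}{13} - \frac{2}{13}}}{26}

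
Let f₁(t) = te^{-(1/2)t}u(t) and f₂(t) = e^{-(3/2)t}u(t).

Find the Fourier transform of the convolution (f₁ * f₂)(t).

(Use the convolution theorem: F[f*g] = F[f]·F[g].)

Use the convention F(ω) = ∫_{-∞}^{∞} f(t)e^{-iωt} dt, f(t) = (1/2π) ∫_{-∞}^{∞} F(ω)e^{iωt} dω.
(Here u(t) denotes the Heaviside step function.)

F[f₁*f₂](ω) = \frac{8}{\left(2 i \omega + 1\right)^{2} \left(2 i \omega + 3\right)}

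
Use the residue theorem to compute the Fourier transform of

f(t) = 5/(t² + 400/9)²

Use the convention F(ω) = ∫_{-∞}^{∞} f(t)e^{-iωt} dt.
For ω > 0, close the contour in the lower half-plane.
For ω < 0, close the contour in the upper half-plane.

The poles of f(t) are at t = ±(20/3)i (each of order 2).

Let g(z) = f(z)e^{-iωz}; for large |z| the factor e^{-iωz} decays in the lower half-plane when ω > 0 and in the upper half-plane when ω < 0.

Case ω > 0 (lower half-plane, clockwise contour ⇒ F(ω) = -2πi·ΣRes):
  Res_{z = - \frac{20 i}{3}} g(z) = \frac{9 i \left(20 \omega + 3\right) e^{- \frac{20 \omega}{3}}}{6400} (pole of order 2)
  F(ω) = -2πi·ΣRes = \frac{9 \pi \left(20 \omega + 3\right) e^{- \frac{20 \omega}{3}}}{3200}

Case ω < 0 (upper half-plane, counterclockwise contour ⇒ F(ω) = +2πi·ΣRes):
  Res_{z = \frac{20 i}{3}} g(z) = \frac{9 i \left(20 \omega - 3\right) e^{\frac{20 \omega}{3}}}{6400} (pole of order 2)
  F(ω) = 2πi·ΣRes = \frac{9 \pi \left(3 - 20 \omega\right) e^{\frac{20 \omega}{3}}}{3200}

Both cases combine into a single formula in |ω|:

F(ω) = \frac{9 \pi \left(20 \left|{\omega}\right| + 3\right) e^{- \frac{20 \left|{\omega}\right|}{3}}}{3200}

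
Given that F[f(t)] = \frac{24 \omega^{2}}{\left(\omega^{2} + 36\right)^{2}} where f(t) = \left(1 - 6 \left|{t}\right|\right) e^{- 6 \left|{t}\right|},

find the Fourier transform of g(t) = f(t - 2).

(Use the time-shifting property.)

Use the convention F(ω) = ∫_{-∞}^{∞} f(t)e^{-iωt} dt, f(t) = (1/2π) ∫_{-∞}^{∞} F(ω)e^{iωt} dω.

F[g](ω) = \frac{24 \omega^{2} e^{- 2 i \omega}}{\left(\omega^{2} + 36\right)^{2}}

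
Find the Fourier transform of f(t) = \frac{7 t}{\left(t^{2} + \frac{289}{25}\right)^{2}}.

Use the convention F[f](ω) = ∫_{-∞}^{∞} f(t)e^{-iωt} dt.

F(ω) = - \frac{35 i \pi \omega e^{- \frac{17 \left|{\omega}\right|}{5}}}{34}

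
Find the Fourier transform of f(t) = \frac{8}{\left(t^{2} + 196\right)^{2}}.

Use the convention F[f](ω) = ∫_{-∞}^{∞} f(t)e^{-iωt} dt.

F(ω) = \frac{\pi \left(14 \left|{\omega}\right| + 1\right) e^{- 14 \left|{\omega}\right|}}{686}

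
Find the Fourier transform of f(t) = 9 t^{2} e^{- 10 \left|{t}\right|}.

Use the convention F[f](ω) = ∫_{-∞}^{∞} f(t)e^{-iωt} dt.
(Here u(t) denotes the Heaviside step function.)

F(ω) = \frac{360 \left(100 - 3 \omega^{2}\right)}{\left(\omega^{2} + 100\right)^{3}}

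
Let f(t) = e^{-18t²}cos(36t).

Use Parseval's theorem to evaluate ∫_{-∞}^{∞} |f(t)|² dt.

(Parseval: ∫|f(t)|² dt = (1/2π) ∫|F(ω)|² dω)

∫|f(t)|² dt = \frac{\sqrt{\pi} \left(1 + e^{36}\right)}{12 e^{36}}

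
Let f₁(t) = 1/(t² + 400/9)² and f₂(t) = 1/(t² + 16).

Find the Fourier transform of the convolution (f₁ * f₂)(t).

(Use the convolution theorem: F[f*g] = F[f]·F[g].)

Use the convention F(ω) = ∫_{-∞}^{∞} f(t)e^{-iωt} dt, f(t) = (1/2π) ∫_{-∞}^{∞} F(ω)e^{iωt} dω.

F[f₁*f₂](ω) = \frac{9 \pi^{2} \left(20 \left|{\omega}\right| + 3\right) e^{- \frac{32 \left|{\omega}\right|}{3}}}{64000}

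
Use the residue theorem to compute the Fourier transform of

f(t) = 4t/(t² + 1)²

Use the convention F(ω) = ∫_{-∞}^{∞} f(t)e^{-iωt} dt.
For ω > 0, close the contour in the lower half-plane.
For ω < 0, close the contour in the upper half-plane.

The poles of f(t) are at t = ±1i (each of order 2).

Let g(z) = f(z)e^{-iωz}; for large |z| the factor e^{-iωz} decays in the lower half-plane when ω > 0 and in the upper half-plane when ω < 0.

Case ω > 0 (lower half-plane, clockwise contour ⇒ F(ω) = -2πi·ΣRes):
  Res_{z = - i} g(z) = \omega e^{- \omega} (pole of order 2)
  F(ω) = -2πi·ΣRes = - 2 i \pi \omega e^{- \omega}

Case ω < 0 (upper half-plane, counterclockwise contour ⇒ F(ω) = +2πi·ΣRes):
  Res_{z = i} g(z) = - \omega e^{\omega} (pole of order 2)
  F(ω) = 2πi·ΣRes = - 2 i \pi \omega e^{\omega}

Both cases combine into a single formula in |ω|:

F(ω) = - 2 i \pi \omega e^{- \left|{\omega}\right|}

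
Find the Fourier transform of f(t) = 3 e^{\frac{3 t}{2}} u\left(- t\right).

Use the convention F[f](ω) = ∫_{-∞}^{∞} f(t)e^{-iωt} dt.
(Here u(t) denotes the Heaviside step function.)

F(ω) = - \frac{6}{2 i \omega - 3}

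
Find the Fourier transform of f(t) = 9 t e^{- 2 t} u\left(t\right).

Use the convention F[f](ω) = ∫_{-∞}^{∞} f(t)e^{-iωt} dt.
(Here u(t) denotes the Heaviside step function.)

F(ω) = \frac{9}{\left(i \omega + 2\right)^{2}}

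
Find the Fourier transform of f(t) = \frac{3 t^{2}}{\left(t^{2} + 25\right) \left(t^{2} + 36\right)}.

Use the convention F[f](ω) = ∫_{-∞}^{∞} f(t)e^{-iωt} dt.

F(ω) = \frac{3 \pi \left(6 - 5 e^{\left|{\omega}\right|}\right) e^{- 6 \left|{\omega}\right|}}{11}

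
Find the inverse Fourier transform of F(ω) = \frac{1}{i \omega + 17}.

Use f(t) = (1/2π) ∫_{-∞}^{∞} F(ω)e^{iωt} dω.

f(t) = e^{- 17 t} u\left(t\right)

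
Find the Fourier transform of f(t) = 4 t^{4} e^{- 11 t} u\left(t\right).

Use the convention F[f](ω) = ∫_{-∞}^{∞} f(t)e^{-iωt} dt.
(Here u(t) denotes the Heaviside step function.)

F(ω) = \frac{96}{\left(i \omega + 11\right)^{5}}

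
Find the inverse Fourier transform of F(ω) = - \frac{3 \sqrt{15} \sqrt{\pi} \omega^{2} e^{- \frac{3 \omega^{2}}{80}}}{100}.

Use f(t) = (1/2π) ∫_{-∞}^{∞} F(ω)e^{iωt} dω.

f(t) = 2 \left(\frac{80 t^{2}}{3} - 2\right) e^{- \frac{20 t^{2}}{3}}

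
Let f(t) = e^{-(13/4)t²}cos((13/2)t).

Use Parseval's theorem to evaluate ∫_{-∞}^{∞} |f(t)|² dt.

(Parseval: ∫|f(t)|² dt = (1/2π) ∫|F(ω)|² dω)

∫|f(t)|² dt = \frac{\sqrt{26} \sqrt{\pi} \left(1 + e^{\frac{13}{2}}\right)}{26 e^{\frac{13}{2}}}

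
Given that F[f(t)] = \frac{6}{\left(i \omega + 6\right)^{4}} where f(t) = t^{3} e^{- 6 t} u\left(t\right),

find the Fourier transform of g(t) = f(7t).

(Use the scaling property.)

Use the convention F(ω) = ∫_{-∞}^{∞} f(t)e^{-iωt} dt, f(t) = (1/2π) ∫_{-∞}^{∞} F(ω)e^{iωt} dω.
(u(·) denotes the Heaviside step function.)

F[g](ω) = \frac{2058}{\left(i \omega + 42\right)^{4}}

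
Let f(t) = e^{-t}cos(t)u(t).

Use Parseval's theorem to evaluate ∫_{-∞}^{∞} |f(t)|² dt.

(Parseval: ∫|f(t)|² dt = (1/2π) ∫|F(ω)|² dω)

∫|f(t)|² dt = \frac{3}{8}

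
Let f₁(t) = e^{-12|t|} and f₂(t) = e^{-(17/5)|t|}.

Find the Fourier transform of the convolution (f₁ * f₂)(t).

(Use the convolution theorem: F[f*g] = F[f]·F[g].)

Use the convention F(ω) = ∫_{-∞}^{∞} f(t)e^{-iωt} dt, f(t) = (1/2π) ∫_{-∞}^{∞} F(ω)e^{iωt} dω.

F[f₁*f₂](ω) = \frac{4080}{\left(\omega^{2} + 144\right) \left(25 \omega^{2} + 289\right)}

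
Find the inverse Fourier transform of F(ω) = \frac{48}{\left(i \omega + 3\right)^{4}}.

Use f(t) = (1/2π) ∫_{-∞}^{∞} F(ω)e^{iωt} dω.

f(t) = 8 t^{3} e^{- 3 t} u\left(t\right)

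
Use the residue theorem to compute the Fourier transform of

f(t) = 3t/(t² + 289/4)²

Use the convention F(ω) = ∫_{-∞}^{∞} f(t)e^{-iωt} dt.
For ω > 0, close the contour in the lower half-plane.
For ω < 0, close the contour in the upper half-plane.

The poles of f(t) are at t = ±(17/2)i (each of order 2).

Let g(z) = f(z)e^{-iωz}; for large |z| the factor e^{-iωz} decays in the lower half-plane when ω > 0 and in the upper half-plane when ω < 0.

Case ω > 0 (lower half-plane, clockwise contour ⇒ F(ω) = -2πi·ΣRes):
  Res_{z = - \frac{17 i}{2}} g(z) = \frac{3 \omega e^{- \frac{17 \omega}{2}}}{34} (pole of order 2)
  F(ω) = -2πi·ΣRes = - \frac{3 i \pi \omega e^{- \frac{17 \omega}{2}}}{17}

Case ω < 0 (upper half-plane, counterclockwise contour ⇒ F(ω) = +2πi·ΣRes):
  Res_{z = \frac{17 i}{2}} g(z) = - \frac{3 \omega e^{\frac{17 \omega}{2}}}{34} (pole of order 2)
  F(ω) = 2πi·ΣRes = - \frac{3 i \pi \omega e^{\frac{17 \omega}{2}}}{17}

Both cases combine into a single formula in |ω|:

F(ω) = - \frac{3 i \pi \omega e^{- \frac{17 \left|{\omega}\right|}{2}}}{17}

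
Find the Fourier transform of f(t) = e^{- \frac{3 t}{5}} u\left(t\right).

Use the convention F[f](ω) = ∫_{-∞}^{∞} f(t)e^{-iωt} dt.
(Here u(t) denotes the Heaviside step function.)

F(ω) = \frac{5}{5 i \omega + 3}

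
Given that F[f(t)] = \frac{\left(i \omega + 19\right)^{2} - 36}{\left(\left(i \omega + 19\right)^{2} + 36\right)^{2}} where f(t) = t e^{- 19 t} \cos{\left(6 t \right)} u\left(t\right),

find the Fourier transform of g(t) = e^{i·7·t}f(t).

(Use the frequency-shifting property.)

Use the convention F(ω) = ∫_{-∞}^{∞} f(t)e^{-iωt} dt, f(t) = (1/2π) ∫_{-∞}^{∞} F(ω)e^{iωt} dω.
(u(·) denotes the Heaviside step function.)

F[g](ω) = \frac{\left(i \left(\omega - 7\right) + 19\right)^{2} - 36}{\left(\left(i \left(\omega - 7\right) + 19\right)^{2} + 36\right)^{2}}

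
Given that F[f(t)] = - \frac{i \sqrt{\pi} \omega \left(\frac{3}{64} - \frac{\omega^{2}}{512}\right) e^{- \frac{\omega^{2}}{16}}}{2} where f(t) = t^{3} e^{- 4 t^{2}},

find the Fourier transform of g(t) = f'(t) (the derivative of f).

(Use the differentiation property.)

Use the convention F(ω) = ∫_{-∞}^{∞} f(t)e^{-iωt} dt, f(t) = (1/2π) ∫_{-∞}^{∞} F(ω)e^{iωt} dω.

F[g](ω) = \frac{\sqrt{\pi} \omega^{2} \left(24 - \omega^{2}\right) e^{- \frac{\omega^{2}}{16}}}{1024}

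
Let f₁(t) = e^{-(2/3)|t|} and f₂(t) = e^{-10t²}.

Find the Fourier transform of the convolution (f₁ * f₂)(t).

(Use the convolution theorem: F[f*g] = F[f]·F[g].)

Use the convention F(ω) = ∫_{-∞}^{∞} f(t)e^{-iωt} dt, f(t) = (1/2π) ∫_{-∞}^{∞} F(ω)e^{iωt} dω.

F[f₁*f₂](ω) = \frac{6 \sqrt{10} \sqrt{\pi} e^{- \frac{\omega^{2}}{40}}}{5 \left(9 \omega^{2} + 4\right)}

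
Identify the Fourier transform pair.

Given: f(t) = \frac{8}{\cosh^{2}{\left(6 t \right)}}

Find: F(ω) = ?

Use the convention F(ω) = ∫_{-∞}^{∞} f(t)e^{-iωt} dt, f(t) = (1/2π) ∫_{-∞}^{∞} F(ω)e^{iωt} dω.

F(ω) = \frac{2 \pi \omega}{9 \sinh{\left(\frac{\pi \omega}{12} \right)}}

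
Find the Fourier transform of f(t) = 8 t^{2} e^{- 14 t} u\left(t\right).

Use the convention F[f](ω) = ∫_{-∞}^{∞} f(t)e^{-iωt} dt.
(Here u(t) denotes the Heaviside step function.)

F(ω) = \frac{16}{\left(i \omega + 14\right)^{3}}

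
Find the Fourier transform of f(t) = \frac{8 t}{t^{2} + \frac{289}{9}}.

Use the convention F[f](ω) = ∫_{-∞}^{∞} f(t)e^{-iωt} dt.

F(ω) = - 8 i \pi e^{- \frac{17 \left|{\omega}\right|}{3}} \operatorname{sign}{\left(\omega \right)}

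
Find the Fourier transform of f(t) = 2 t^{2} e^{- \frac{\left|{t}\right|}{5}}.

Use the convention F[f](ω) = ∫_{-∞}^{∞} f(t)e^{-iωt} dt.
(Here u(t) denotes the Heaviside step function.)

F(ω) = \frac{1000 \left(1 - 75 \omega^{2}\right)}{\left(25 \omega^{2} + 1\right)^{3}}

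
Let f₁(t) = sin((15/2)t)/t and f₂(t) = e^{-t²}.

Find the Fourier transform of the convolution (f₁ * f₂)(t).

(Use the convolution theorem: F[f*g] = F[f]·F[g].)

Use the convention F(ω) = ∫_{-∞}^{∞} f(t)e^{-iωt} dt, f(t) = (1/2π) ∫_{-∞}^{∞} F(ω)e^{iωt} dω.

F[f₁*f₂](ω) = \begin{cases} \pi^{\frac{3}{2}} e^{- \frac{\omega^{2}}{4}} & \text{for}\: \omega > - \frac{15}{2} \wedge \omega < \frac{15}{2} \\0 & \text{otherwise} \end{cases}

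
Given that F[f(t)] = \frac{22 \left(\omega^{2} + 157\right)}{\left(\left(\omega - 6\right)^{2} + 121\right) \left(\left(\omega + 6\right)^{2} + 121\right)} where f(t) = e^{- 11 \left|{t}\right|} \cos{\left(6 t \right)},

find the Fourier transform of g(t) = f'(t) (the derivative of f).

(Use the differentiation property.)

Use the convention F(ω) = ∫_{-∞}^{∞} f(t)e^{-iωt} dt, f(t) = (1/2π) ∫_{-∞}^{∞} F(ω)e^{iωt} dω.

F[g](ω) = \frac{22 i \omega \left(\omega^{2} + 157\right)}{\omega^{4} + 170 \omega^{2} + 24649}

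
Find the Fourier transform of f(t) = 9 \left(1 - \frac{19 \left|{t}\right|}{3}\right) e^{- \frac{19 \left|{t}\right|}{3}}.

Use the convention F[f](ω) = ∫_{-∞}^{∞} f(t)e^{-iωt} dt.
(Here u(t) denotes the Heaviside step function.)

F(ω) = \frac{18468 \omega^{2}}{\left(9 \omega^{2} + 361\right)^{2}}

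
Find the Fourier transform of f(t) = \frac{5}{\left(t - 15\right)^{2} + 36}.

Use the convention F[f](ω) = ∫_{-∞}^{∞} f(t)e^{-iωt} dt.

F(ω) = \frac{5 \pi e^{- 15 i \omega - 6 \left|{\omega}\right|}}{6}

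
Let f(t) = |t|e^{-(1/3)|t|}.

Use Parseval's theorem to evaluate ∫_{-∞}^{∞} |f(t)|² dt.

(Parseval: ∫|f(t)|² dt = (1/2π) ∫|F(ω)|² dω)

∫|f(t)|² dt = \frac{27}{2}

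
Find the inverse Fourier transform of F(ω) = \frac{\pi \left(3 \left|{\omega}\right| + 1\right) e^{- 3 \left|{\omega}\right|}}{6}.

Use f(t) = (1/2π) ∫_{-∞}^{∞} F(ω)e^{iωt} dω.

f(t) = \frac{9}{\left(t^{2} + 9\right)^{2}}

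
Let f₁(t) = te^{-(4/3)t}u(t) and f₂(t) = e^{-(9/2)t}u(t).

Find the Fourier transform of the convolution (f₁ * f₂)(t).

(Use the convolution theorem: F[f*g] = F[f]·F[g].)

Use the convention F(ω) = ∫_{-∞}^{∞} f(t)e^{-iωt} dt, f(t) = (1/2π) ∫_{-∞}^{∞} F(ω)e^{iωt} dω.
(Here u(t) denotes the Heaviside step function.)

F[f₁*f₂](ω) = \frac{18}{\left(2 i \omega + 9\right) \left(3 i \omega + 4\right)^{2}}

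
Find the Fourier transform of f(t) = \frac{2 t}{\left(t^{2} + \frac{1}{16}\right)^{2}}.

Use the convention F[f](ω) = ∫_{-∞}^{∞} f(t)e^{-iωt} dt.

F(ω) = - 4 i \pi \omega e^{- \frac{\left|{\omega}\right|}{4}}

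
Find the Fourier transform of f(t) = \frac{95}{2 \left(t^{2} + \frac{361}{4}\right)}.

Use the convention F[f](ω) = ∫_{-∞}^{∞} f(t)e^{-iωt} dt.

F(ω) = 5 \pi e^{- \frac{19 \left|{\omega}\right|}{2}}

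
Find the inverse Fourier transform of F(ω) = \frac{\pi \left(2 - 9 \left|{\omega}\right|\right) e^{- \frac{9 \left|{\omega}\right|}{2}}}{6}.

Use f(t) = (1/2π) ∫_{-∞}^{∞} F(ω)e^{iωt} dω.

f(t) = \frac{3 t^{2}}{\left(t^{2} + \frac{81}{4}\right)^{2}}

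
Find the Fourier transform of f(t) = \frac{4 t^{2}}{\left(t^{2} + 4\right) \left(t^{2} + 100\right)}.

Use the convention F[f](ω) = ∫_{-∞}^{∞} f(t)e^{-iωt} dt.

F(ω) = \frac{\pi \left(5 - e^{8 \left|{\omega}\right|}\right) e^{- 10 \left|{\omega}\right|}}{12}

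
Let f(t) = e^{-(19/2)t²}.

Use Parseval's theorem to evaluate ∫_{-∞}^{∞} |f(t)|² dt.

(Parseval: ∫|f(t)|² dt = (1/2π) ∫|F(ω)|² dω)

∫|f(t)|² dt = \frac{\sqrt{19} \sqrt{\pi}}{19}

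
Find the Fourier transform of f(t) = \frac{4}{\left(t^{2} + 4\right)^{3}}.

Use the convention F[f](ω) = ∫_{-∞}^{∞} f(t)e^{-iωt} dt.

F(ω) = \frac{\pi \left(4 \omega^{2} + 6 \left|{\omega}\right| + 3\right) e^{- 2 \left|{\omega}\right|}}{64}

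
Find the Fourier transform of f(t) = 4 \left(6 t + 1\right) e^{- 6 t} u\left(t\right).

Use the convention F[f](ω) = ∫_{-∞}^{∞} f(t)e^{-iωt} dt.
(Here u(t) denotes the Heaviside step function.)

F(ω) = \frac{4 \left(- i \omega - 12\right)}{\omega^{2} - 12 i \omega - 36}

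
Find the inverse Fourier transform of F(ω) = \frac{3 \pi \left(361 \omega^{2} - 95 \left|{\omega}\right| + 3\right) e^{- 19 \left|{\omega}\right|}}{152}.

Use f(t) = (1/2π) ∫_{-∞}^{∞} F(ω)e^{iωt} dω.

f(t) = \frac{3 t^{4}}{\left(t^{2} + 361\right)^{3}}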